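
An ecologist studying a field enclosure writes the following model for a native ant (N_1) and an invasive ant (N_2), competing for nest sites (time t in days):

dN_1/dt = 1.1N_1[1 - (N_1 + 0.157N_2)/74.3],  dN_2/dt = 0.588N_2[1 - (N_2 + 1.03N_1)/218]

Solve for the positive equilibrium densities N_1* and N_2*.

N_1* ≈ 47.8, N_2* ≈ 169

Setting both brackets to zero gives the nullclines N_1 + 0.157N_2 = 74.3 and 1.03N_1 + N_2 = 218.
Substituting N_2 = 218 - 1.03N_1 into the first: N_1(1 - 0.157·1.03) = 74.3 - 0.157·218.
So N_1* = 40.1/0.838 = 47.8, and then N_2* = 218 - 1.03·47.8 = 169.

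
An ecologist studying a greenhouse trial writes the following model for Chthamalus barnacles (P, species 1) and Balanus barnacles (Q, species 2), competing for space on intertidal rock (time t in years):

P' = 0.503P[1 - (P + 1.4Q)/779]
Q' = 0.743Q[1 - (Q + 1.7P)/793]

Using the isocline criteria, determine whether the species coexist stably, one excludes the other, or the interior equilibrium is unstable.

Compare the nullcline intercepts: K1/α12 = 779/1.4 = 556 < K2 = 793; K2/α21 = 793/1.7 = 466 < K1 = 779.
Since both are reversed, neither can invade when rare; the interior point is a saddle.

unstable coexistence (outcome depends on initial conditions)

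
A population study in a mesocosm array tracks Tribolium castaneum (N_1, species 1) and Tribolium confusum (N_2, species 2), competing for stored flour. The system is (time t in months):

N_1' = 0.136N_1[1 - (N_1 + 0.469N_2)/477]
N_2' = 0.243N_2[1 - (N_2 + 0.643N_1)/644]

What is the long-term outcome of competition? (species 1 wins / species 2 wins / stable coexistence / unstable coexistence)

Compare the nullcline intercepts: K1/α12 = 477/0.469 = 1020 > K2 = 644; K2/α21 = 644/0.643 = 1000 > K1 = 477.
Since both inequalities hold, each species can invade when rare, so the interior equilibrium is stable.

stable coexistence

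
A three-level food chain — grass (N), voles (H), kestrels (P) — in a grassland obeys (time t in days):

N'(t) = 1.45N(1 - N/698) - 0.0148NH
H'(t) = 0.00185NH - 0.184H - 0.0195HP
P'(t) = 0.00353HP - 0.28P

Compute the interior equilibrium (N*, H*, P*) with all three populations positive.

N* ≈ 133, H* ≈ 79.3, P* ≈ 3.17

From dP/dt = 0: 0.00353H* = 0.28, so H* = 79.3.
From dN/dt = 0: 1.45(1 - N*/698) = 0.0148·79.3, giving N* = 698·(1 - 0.81) = 133.
From dH/dt = 0: 0.00185·133 - 0.184 = 0.0195P*, so P* = 0.0618/0.0195 = 3.17.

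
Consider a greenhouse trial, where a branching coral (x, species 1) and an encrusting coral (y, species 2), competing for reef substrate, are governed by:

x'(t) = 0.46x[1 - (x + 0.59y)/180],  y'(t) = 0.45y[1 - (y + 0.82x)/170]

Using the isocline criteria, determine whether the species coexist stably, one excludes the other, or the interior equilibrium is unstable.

stable coexistence

Compare the nullcline intercepts: K1/α12 = 180/0.59 = 305 > K2 = 170; K2/α21 = 170/0.82 = 207 > K1 = 180.
Since both inequalities hold, each species can invade when rare, so the interior equilibrium is stable.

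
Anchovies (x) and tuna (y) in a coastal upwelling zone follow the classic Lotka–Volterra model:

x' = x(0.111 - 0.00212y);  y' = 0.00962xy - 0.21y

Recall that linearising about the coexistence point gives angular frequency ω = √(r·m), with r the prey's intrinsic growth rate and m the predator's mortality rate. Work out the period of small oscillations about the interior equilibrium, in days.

T ≈ 41.2 days

Here r = 0.111 and m = 0.21, so r·m = 0.0233.
ω = √0.0233 = 0.153 per day, hence T = 2π/ω ≈ 41.2 days.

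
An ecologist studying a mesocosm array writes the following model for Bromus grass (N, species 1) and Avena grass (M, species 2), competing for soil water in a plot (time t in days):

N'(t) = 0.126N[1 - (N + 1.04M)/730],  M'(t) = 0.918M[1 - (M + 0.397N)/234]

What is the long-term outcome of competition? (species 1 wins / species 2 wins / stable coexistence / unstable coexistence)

Compare the nullcline intercepts: K1/α12 = 730/1.04 = 702 > K2 = 234; K2/α21 = 234/0.397 = 589 < K1 = 730.
Since the inequalities point opposite ways, species 1 can invade but species 2 cannot.

species 1 excludes species 2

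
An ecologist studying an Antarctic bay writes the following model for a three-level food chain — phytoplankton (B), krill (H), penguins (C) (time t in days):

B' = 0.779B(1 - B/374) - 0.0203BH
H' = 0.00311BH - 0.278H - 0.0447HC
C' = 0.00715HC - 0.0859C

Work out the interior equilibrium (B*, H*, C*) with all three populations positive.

B* ≈ 257, H* ≈ 12, C* ≈ 11.7

From dC/dt = 0: 0.00715H* = 0.0859, so H* = 12.
From dB/dt = 0: 0.779(1 - B*/374) = 0.0203·12, giving B* = 374·(1 - 0.313) = 257.
From dH/dt = 0: 0.00311·257 - 0.278 = 0.0447C*, so C* = 0.521/0.0447 = 11.7.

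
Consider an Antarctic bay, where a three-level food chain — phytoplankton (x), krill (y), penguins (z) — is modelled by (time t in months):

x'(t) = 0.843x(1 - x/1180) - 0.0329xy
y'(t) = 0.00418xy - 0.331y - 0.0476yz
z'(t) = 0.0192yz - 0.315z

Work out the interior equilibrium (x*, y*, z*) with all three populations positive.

x* ≈ 424, y* ≈ 16.4, z* ≈ 30.3

From dz/dt = 0: 0.0192y* = 0.315, so y* = 16.4.
From dx/dt = 0: 0.843(1 - x*/1180) = 0.0329·16.4, giving x* = 1180·(1 - 0.64) = 424.
From dy/dt = 0: 0.00418·424 - 0.331 = 0.0476z*, so z* = 1.44/0.0476 = 30.3.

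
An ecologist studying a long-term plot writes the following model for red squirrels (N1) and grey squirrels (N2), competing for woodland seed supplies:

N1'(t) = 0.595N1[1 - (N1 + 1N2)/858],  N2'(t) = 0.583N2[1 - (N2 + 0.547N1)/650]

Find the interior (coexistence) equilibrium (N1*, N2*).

Setting both brackets to zero gives the nullclines N1 + 1N2 = 858 and 0.547N1 + N2 = 650.
Substituting N2 = 650 - 0.547N1 into the first: N1(1 - 1·0.547) = 858 - 1·650.
So N1* = 208/0.453 = 459, and then N2* = 650 - 0.547·459 = 399.

N1* ≈ 459, N2* ≈ 399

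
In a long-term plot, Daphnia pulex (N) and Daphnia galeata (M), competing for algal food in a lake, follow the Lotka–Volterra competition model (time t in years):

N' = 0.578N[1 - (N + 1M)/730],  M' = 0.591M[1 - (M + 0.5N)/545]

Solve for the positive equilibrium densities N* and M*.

Setting both brackets to zero gives the nullclines N + 1M = 730 and 0.5N + M = 545.
Substituting M = 545 - 0.5N into the first: N(1 - 1·0.5) = 730 - 1·545.
So N* = 185/0.5 = 370, and then M* = 545 - 0.5·370 = 360.

N* ≈ 370, M* ≈ 360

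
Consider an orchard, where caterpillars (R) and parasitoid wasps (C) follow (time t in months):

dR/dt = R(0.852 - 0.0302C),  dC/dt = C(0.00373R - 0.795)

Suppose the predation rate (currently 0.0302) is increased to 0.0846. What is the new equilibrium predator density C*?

C* ≈ 10.1

At the interior fixed point, setting dR/dt = 0 with R > 0 fixes C* = (prey growth rate)/(RC coefficient) — independent of the other coefficients.
With the change, C* = 0.852/0.0846 = 10.1; it falls from 28.2.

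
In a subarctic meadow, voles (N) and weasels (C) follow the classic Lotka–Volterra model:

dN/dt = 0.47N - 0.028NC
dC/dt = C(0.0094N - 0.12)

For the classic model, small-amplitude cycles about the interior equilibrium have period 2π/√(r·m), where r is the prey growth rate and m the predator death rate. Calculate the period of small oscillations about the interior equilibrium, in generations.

Here r = 0.47 and m = 0.12, so r·m = 0.0564.
ω = √0.0564 = 0.237 per generation, hence T = 2π/ω ≈ 26.5 generations.

T ≈ 26.5 generations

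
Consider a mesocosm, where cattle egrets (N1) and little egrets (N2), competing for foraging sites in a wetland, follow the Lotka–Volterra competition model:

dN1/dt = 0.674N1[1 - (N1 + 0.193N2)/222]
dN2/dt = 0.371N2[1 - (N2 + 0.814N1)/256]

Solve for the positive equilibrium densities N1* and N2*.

N1* ≈ 205, N2* ≈ 89.3

Setting both brackets to zero gives the nullclines N1 + 0.193N2 = 222 and 0.814N1 + N2 = 256.
Substituting N2 = 256 - 0.814N1 into the first: N1(1 - 0.193·0.814) = 222 - 0.193·256.
So N1* = 173/0.843 = 205, and then N2* = 256 - 0.814·205 = 89.3.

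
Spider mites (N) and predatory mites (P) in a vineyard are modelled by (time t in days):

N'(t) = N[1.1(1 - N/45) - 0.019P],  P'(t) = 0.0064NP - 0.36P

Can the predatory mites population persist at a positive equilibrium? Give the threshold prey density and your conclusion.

The predator equation gives dP/dt > 0 only when N > 0.36/0.0064 = 56.2.
Without the predator, N → K = 45. Since 45 < 56.2, the predator cannot invade.

Threshold N = 56.2; K < 56.2, so no, the predator goes extinct.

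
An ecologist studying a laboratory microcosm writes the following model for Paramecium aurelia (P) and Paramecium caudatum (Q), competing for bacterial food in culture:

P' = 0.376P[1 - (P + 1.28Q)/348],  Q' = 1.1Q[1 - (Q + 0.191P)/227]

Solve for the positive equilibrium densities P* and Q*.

Setting both brackets to zero gives the nullclines P + 1.28Q = 348 and 0.191P + Q = 227.
Substituting Q = 227 - 0.191P into the first: P(1 - 1.28·0.191) = 348 - 1.28·227.
So P* = 57.4/0.756 = 76, and then Q* = 227 - 0.191·76 = 212.

P* ≈ 76, Q* ≈ 212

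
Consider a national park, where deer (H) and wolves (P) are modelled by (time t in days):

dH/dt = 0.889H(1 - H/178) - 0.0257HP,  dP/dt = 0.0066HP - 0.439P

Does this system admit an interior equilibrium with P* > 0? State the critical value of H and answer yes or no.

Threshold H = 66.5; K > 66.5, so yes, the predator persists.

The predator equation gives dP/dt > 0 only when H > 0.439/0.0066 = 66.5.
Without the predator, H → K = 178. Since 178 > 66.5, the predator can invade and persist.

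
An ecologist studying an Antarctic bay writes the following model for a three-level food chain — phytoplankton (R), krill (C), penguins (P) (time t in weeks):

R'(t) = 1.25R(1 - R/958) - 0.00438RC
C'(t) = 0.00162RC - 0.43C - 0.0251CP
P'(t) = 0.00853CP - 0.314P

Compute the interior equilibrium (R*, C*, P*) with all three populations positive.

From dP/dt = 0: 0.00853C* = 0.314, so C* = 36.8.
From dR/dt = 0: 1.25(1 - R*/958) = 0.00438·36.8, giving R* = 958·(1 - 0.129) = 834.
From dC/dt = 0: 0.00162·834 - 0.43 = 0.0251P*, so P* = 0.922/0.0251 = 36.7.

R* ≈ 834, C* ≈ 36.8, P* ≈ 36.7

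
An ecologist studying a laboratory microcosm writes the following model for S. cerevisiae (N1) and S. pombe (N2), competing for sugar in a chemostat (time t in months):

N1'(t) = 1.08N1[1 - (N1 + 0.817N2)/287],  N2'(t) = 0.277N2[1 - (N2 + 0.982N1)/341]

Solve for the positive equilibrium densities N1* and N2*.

N1* ≈ 42.5, N2* ≈ 299

Setting both brackets to zero gives the nullclines N1 + 0.817N2 = 287 and 0.982N1 + N2 = 341.
Substituting N2 = 341 - 0.982N1 into the first: N1(1 - 0.817·0.982) = 287 - 0.817·341.
So N1* = 8.4/0.198 = 42.5, and then N2* = 341 - 0.982·42.5 = 299.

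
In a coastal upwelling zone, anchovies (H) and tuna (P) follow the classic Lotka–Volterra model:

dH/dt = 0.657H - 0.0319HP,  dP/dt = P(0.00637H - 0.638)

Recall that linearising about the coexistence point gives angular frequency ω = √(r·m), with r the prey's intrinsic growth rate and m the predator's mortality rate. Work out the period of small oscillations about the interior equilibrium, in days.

Here r = 0.657 and m = 0.638, so r·m = 0.419.
ω = √0.419 = 0.647 per day, hence T = 2π/ω ≈ 9.7 days.

T ≈ 9.7 days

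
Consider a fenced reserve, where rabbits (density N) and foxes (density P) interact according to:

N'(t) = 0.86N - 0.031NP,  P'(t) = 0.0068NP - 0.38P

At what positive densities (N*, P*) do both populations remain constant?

N* ≈ 55.9, P* ≈ 27.7

Set dP/dt = 0 with P > 0: 0.0068N - 0.38 = 0, so N* = 0.38/0.0068 = 55.9.
Set dN/dt = 0 with N > 0: 0.86 - 0.031P = 0, so P* = 0.86/0.031 = 27.7.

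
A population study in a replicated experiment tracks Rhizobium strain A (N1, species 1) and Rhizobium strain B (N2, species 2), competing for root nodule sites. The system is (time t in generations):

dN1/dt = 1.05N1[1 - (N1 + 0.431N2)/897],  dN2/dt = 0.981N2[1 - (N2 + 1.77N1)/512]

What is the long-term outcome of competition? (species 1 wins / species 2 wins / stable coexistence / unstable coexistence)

Compare the nullcline intercepts: K1/α12 = 897/0.431 = 2080 > K2 = 512; K2/α21 = 512/1.77 = 289 < K1 = 897.
Since the inequalities point opposite ways, species 1 can invade but species 2 cannot.

species 1 excludes species 2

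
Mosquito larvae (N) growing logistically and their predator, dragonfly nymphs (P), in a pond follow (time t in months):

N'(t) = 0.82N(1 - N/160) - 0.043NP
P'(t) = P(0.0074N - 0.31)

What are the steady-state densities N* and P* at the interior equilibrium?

N* ≈ 41.9, P* ≈ 14.1

From dP/dt = 0 with P > 0: 0.0074N* = 0.31, so N* = 41.9.
Substitute into dN/dt = 0: 0.82(1 - 41.9/160) = 0.043P*.
The bracket is 0.738, giving P* = 0.605/0.043 = 14.1.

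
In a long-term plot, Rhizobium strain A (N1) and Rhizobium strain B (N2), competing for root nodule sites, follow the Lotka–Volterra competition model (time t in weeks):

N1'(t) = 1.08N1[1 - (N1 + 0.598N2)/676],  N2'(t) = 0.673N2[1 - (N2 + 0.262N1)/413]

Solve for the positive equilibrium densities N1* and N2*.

N1* ≈ 509, N2* ≈ 280

Setting both brackets to zero gives the nullclines N1 + 0.598N2 = 676 and 0.262N1 + N2 = 413.
Substituting N2 = 413 - 0.262N1 into the first: N1(1 - 0.598·0.262) = 676 - 0.598·413.
So N1* = 429/0.843 = 509, and then N2* = 413 - 0.262·509 = 280.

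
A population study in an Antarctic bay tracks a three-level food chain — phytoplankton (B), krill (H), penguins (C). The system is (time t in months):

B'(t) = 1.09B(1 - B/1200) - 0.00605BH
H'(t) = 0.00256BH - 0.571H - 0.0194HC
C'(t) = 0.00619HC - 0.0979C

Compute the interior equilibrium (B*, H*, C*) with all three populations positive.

From dC/dt = 0: 0.00619H* = 0.0979, so H* = 15.8.
From dB/dt = 0: 1.09(1 - B*/1200) = 0.00605·15.8, giving B* = 1200·(1 - 0.0878) = 1090.
From dH/dt = 0: 0.00256·1090 - 0.571 = 0.0194C*, so C* = 2.23/0.0194 = 115.

B* ≈ 1090, H* ≈ 15.8, C* ≈ 115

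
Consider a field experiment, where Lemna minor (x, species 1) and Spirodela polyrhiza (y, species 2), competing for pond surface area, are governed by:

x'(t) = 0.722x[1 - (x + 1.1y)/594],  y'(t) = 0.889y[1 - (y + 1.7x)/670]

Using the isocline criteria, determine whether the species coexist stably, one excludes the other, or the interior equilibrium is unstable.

unstable coexistence (outcome depends on initial conditions)

Compare the nullcline intercepts: K1/α12 = 594/1.1 = 540 < K2 = 670; K2/α21 = 670/1.7 = 394 < K1 = 594.
Since both are reversed, neither can invade when rare; the interior point is a saddle.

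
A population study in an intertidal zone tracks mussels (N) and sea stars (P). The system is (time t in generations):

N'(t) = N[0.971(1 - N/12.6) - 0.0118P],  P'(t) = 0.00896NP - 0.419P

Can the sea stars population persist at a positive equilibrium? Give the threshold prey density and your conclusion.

Threshold N = 46.8; K < 46.8, so no, the predator goes extinct.

The predator equation gives dP/dt > 0 only when N > 0.419/0.00896 = 46.8.
Without the predator, N → K = 12.6. Since 12.6 < 46.8, the predator cannot invade.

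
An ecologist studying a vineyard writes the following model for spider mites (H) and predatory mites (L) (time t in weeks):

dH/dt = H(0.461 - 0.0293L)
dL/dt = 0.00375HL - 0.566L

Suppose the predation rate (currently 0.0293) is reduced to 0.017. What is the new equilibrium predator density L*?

At the interior fixed point, setting dH/dt = 0 with H > 0 fixes L* = (prey growth rate)/(HL coefficient) — independent of the other coefficients.
With the change, L* = 0.461/0.017 = 27.1; it rises from 15.7.

L* ≈ 27.1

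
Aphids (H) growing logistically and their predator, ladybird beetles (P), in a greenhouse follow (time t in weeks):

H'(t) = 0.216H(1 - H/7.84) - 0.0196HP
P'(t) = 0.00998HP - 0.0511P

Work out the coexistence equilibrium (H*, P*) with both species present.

From dP/dt = 0 with P > 0: 0.00998H* = 0.0511, so H* = 5.12.
Substitute into dH/dt = 0: 0.216(1 - 5.12/7.84) = 0.0196P*.
The bracket is 0.347, giving P* = 0.0749/0.0196 = 3.82.

H* ≈ 5.12, P* ≈ 3.82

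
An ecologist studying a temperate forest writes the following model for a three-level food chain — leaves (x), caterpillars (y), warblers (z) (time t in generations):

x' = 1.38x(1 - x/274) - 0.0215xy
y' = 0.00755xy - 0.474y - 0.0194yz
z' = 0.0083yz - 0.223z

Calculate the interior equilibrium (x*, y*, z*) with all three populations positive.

From dz/dt = 0: 0.0083y* = 0.223, so y* = 26.9.
From dx/dt = 0: 1.38(1 - x*/274) = 0.0215·26.9, giving x* = 274·(1 - 0.419) = 159.
From dy/dt = 0: 0.00755·159 - 0.474 = 0.0194z*, so z* = 0.729/0.0194 = 37.6.

x* ≈ 159, y* ≈ 26.9, z* ≈ 37.6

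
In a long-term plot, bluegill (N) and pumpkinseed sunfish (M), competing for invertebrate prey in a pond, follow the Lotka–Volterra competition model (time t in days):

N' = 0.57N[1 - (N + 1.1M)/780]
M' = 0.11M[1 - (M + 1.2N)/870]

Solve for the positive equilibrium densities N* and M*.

Setting both brackets to zero gives the nullclines N + 1.1M = 780 and 1.2N + M = 870.
Substituting M = 870 - 1.2N into the first: N(1 - 1.1·1.2) = 780 - 1.1·870.
So N* = -177/-0.32 = 553, and then M* = 870 - 1.2·553 = 206.

N* ≈ 553, M* ≈ 206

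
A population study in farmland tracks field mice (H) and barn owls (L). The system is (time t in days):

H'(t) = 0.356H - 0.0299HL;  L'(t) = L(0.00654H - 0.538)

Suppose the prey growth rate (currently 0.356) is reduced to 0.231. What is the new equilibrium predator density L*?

L* ≈ 7.73

At the interior fixed point, setting dH/dt = 0 with H > 0 fixes L* = (prey growth rate)/(HL coefficient) — independent of the other coefficients.
With the change, L* = 0.231/0.0299 = 7.73; it falls from 11.9.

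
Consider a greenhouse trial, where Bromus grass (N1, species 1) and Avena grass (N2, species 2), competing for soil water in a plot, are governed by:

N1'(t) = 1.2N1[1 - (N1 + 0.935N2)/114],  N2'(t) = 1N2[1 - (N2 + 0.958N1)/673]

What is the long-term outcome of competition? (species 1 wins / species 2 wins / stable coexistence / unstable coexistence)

species 2 excludes species 1

Compare the nullcline intercepts: K1/α12 = 114/0.935 = 122 < K2 = 673; K2/α21 = 673/0.958 = 703 > K1 = 114.
Since the inequalities point opposite ways, species 2 can invade but species 1 cannot.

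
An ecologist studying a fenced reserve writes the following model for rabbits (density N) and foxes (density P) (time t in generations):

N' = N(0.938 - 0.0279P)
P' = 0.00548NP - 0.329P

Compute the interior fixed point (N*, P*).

N* ≈ 60, P* ≈ 33.6

Set dP/dt = 0 with P > 0: 0.00548N - 0.329 = 0, so N* = 0.329/0.00548 = 60.
Set dN/dt = 0 with N > 0: 0.938 - 0.0279P = 0, so P* = 0.938/0.0279 = 33.6.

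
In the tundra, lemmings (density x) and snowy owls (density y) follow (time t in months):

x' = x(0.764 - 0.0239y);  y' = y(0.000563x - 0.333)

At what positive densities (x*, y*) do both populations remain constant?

x* ≈ 591, y* ≈ 32

Set dy/dt = 0 with y > 0: 0.000563x - 0.333 = 0, so x* = 0.333/0.000563 = 591.
Set dx/dt = 0 with x > 0: 0.764 - 0.0239y = 0, so y* = 0.764/0.0239 = 32.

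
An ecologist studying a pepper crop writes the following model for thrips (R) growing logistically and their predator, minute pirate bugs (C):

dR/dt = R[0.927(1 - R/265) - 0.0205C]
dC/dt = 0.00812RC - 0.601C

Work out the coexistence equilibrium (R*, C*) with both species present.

R* ≈ 74, C* ≈ 32.6

From dC/dt = 0 with C > 0: 0.00812R* = 0.601, so R* = 74.
Substitute into dR/dt = 0: 0.927(1 - 74/265) = 0.0205C*.
The bracket is 0.721, giving C* = 0.668/0.0205 = 32.6.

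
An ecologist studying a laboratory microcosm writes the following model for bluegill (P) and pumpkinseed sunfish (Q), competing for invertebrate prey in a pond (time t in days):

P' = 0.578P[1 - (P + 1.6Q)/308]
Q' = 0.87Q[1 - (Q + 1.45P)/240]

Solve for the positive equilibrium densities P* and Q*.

P* ≈ 57.6, Q* ≈ 157

Setting both brackets to zero gives the nullclines P + 1.6Q = 308 and 1.45P + Q = 240.
Substituting Q = 240 - 1.45P into the first: P(1 - 1.6·1.45) = 308 - 1.6·240.
So P* = -76/-1.32 = 57.6, and then Q* = 240 - 1.45·57.6 = 157.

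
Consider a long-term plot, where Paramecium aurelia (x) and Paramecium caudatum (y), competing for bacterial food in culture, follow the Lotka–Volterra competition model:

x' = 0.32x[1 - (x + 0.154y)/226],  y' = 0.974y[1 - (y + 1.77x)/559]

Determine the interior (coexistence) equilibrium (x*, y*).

x* ≈ 192, y* ≈ 219

Setting both brackets to zero gives the nullclines x + 0.154y = 226 and 1.77x + y = 559.
Substituting y = 559 - 1.77x into the first: x(1 - 0.154·1.77) = 226 - 0.154·559.
So x* = 140/0.727 = 192, and then y* = 559 - 1.77·192 = 219.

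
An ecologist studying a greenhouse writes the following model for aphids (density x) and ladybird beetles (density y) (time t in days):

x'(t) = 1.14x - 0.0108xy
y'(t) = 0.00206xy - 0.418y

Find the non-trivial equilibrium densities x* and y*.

x* ≈ 203, y* ≈ 106

Set dy/dt = 0 with y > 0: 0.00206x - 0.418 = 0, so x* = 0.418/0.00206 = 203.
Set dx/dt = 0 with x > 0: 1.14 - 0.0108y = 0, so y* = 1.14/0.0108 = 106.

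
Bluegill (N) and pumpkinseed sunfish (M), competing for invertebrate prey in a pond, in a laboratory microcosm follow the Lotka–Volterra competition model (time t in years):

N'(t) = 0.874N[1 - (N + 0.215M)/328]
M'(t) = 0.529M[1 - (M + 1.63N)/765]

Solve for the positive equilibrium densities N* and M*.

N* ≈ 252, M* ≈ 355

Setting both brackets to zero gives the nullclines N + 0.215M = 328 and 1.63N + M = 765.
Substituting M = 765 - 1.63N into the first: N(1 - 0.215·1.63) = 328 - 0.215·765.
So N* = 164/0.65 = 252, and then M* = 765 - 1.63·252 = 355.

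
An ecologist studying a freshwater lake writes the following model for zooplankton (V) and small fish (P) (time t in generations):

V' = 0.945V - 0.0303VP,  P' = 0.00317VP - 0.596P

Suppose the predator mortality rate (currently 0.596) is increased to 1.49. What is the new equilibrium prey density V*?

V* ≈ 470

At the interior fixed point, setting dP/dt = 0 with P > 0 fixes V* = (predator death rate)/(VP coefficient) — independent of the other coefficients.
With the change, V* = 1.49/0.00317 = 470; it rises from 188.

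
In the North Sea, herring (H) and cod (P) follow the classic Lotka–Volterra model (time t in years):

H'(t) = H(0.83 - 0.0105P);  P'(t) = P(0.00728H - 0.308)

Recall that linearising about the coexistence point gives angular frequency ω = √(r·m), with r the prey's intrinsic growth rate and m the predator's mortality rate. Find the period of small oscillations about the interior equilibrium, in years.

Here r = 0.83 and m = 0.308, so r·m = 0.256.
ω = √0.256 = 0.506 per year, hence T = 2π/ω ≈ 12.4 years.

T ≈ 12.4 years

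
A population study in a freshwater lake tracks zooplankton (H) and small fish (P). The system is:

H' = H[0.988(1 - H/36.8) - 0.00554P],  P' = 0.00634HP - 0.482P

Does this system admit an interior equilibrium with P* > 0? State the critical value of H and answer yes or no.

The predator equation gives dP/dt > 0 only when H > 0.482/0.00634 = 76.
Without the predator, H → K = 36.8. Since 36.8 < 76, the predator cannot invade.

Threshold H = 76; K < 76, so no, the predator goes extinct.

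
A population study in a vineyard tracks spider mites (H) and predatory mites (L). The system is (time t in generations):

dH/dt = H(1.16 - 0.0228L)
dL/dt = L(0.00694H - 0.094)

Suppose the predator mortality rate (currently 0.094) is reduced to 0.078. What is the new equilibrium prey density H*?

H* ≈ 11.2

At the interior fixed point, setting dL/dt = 0 with L > 0 fixes H* = (predator death rate)/(HL coefficient) — independent of the other coefficients.
With the change, H* = 0.078/0.00694 = 11.2; it falls from 13.5.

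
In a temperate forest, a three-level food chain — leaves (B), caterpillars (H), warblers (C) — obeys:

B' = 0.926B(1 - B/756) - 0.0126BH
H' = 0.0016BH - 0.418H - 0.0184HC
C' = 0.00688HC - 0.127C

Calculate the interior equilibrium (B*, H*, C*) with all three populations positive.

From dC/dt = 0: 0.00688H* = 0.127, so H* = 18.5.
From dB/dt = 0: 0.926(1 - B*/756) = 0.0126·18.5, giving B* = 756·(1 - 0.251) = 566.
From dH/dt = 0: 0.0016·566 - 0.418 = 0.0184C*, so C* = 0.488/0.0184 = 26.5.

B* ≈ 566, H* ≈ 18.5, C* ≈ 26.5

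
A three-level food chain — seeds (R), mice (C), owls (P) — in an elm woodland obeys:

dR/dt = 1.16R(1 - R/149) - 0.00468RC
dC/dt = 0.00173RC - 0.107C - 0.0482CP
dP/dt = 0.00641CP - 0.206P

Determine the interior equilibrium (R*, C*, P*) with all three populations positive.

R* ≈ 130, C* ≈ 32.1, P* ≈ 2.43

From dP/dt = 0: 0.00641C* = 0.206, so C* = 32.1.
From dR/dt = 0: 1.16(1 - R*/149) = 0.00468·32.1, giving R* = 149·(1 - 0.13) = 130.
From dC/dt = 0: 0.00173·130 - 0.107 = 0.0482P*, so P* = 0.117/0.0482 = 2.43.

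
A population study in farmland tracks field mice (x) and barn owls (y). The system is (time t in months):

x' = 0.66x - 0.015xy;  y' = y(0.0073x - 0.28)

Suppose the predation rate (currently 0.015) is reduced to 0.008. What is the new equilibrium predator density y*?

At the interior fixed point, setting dx/dt = 0 with x > 0 fixes y* = (prey growth rate)/(xy coefficient) — independent of the other coefficients.
With the change, y* = 0.66/0.008 = 82.5; it rises from 44.

y* ≈ 82.5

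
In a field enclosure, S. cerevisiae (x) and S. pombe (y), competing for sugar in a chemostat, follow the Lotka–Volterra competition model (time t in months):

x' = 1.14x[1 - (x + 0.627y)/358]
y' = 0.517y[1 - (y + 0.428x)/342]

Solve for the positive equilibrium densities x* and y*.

x* ≈ 196, y* ≈ 258

Setting both brackets to zero gives the nullclines x + 0.627y = 358 and 0.428x + y = 342.
Substituting y = 342 - 0.428x into the first: x(1 - 0.627·0.428) = 358 - 0.627·342.
So x* = 144/0.732 = 196, and then y* = 342 - 0.428·196 = 258.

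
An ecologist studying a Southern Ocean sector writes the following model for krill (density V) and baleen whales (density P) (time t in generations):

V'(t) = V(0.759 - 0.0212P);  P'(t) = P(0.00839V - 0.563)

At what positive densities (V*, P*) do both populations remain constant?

Set dP/dt = 0 with P > 0: 0.00839V - 0.563 = 0, so V* = 0.563/0.00839 = 67.1.
Set dV/dt = 0 with V > 0: 0.759 - 0.0212P = 0, so P* = 0.759/0.0212 = 35.8.

V* ≈ 67.1, P* ≈ 35.8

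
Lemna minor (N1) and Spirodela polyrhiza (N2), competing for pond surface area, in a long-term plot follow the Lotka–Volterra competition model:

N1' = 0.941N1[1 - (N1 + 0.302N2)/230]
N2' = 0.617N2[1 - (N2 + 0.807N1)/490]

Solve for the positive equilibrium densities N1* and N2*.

N1* ≈ 108, N2* ≈ 402

Setting both brackets to zero gives the nullclines N1 + 0.302N2 = 230 and 0.807N1 + N2 = 490.
Substituting N2 = 490 - 0.807N1 into the first: N1(1 - 0.302·0.807) = 230 - 0.302·490.
So N1* = 82/0.756 = 108, and then N2* = 490 - 0.807·108 = 402.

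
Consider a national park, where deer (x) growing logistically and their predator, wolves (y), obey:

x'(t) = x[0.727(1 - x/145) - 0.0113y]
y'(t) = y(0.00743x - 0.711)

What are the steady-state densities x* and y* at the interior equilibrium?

x* ≈ 95.7, y* ≈ 21.9

From dy/dt = 0 with y > 0: 0.00743x* = 0.711, so x* = 95.7.
Substitute into dx/dt = 0: 0.727(1 - 95.7/145) = 0.0113y*.
The bracket is 0.34, giving y* = 0.247/0.0113 = 21.9.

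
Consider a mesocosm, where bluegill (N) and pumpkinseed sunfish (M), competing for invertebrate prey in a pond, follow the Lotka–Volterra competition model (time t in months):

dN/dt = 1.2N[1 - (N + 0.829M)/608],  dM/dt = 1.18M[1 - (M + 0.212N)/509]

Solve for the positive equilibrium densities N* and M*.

N* ≈ 226, M* ≈ 461

Setting both brackets to zero gives the nullclines N + 0.829M = 608 and 0.212N + M = 509.
Substituting M = 509 - 0.212N into the first: N(1 - 0.829·0.212) = 608 - 0.829·509.
So N* = 186/0.824 = 226, and then M* = 509 - 0.212·226 = 461.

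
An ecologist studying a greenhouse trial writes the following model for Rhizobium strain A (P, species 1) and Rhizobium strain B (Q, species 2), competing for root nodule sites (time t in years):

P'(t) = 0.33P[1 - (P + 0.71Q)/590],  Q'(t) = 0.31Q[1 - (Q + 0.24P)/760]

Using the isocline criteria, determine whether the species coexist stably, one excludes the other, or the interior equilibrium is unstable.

stable coexistence

Compare the nullcline intercepts: K1/α12 = 590/0.71 = 831 > K2 = 760; K2/α21 = 760/0.24 = 3170 > K1 = 590.
Since both inequalities hold, each species can invade when rare, so the interior equilibrium is stable.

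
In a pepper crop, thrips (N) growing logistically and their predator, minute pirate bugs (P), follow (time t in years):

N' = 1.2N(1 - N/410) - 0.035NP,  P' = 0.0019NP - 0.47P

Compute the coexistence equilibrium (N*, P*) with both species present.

N* ≈ 247, P* ≈ 13.6

From dP/dt = 0 with P > 0: 0.0019N* = 0.47, so N* = 247.
Substitute into dN/dt = 0: 1.2(1 - 247/410) = 0.035P*.
The bracket is 0.397, giving P* = 0.476/0.035 = 13.6.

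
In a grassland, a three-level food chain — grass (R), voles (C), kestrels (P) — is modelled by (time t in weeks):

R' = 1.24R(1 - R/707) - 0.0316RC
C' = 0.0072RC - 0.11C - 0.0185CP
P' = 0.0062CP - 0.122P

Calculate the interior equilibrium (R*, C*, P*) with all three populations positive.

From dP/dt = 0: 0.0062C* = 0.122, so C* = 19.7.
From dR/dt = 0: 1.24(1 - R*/707) = 0.0316·19.7, giving R* = 707·(1 - 0.501) = 352.
From dC/dt = 0: 0.0072·352 - 0.11 = 0.0185P*, so P* = 2.43/0.0185 = 131.

R* ≈ 352, C* ≈ 19.7, P* ≈ 131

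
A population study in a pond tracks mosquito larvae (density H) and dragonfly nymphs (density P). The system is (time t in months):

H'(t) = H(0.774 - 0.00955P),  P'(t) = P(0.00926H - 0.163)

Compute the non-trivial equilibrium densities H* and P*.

H* ≈ 17.6, P* ≈ 81

Set dP/dt = 0 with P > 0: 0.00926H - 0.163 = 0, so H* = 0.163/0.00926 = 17.6.
Set dH/dt = 0 with H > 0: 0.774 - 0.00955P = 0, so P* = 0.774/0.00955 = 81.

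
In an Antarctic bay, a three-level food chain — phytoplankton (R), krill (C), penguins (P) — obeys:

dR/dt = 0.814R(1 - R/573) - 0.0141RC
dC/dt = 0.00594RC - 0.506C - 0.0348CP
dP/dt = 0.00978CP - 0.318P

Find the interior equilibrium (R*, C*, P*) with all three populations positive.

From dP/dt = 0: 0.00978C* = 0.318, so C* = 32.5.
From dR/dt = 0: 0.814(1 - R*/573) = 0.0141·32.5, giving R* = 573·(1 - 0.563) = 250.
From dC/dt = 0: 0.00594·250 - 0.506 = 0.0348P*, so P* = 0.981/0.0348 = 28.2.

R* ≈ 250, C* ≈ 32.5, P* ≈ 28.2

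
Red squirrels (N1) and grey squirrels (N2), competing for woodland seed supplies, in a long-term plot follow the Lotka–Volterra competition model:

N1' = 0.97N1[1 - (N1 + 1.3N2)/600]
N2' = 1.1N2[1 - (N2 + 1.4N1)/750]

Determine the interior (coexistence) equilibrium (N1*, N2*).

N1* ≈ 457, N2* ≈ 110

Setting both brackets to zero gives the nullclines N1 + 1.3N2 = 600 and 1.4N1 + N2 = 750.
Substituting N2 = 750 - 1.4N1 into the first: N1(1 - 1.3·1.4) = 600 - 1.3·750.
So N1* = -375/-0.82 = 457, and then N2* = 750 - 1.4·457 = 110.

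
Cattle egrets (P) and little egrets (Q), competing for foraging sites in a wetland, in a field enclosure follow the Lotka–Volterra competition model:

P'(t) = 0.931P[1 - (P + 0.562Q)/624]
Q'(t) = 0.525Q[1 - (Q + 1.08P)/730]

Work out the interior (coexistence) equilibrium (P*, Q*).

P* ≈ 544, Q* ≈ 143

Setting both brackets to zero gives the nullclines P + 0.562Q = 624 and 1.08P + Q = 730.
Substituting Q = 730 - 1.08P into the first: P(1 - 0.562·1.08) = 624 - 0.562·730.
So P* = 214/0.393 = 544, and then Q* = 730 - 1.08·544 = 143.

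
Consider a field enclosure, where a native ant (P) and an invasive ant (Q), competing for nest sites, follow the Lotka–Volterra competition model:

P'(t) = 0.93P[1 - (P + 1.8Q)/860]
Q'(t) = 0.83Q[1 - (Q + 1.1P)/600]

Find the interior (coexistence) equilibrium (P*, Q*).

P* ≈ 224, Q* ≈ 353

Setting both brackets to zero gives the nullclines P + 1.8Q = 860 and 1.1P + Q = 600.
Substituting Q = 600 - 1.1P into the first: P(1 - 1.8·1.1) = 860 - 1.8·600.
So P* = -220/-0.98 = 224, and then Q* = 600 - 1.1·224 = 353.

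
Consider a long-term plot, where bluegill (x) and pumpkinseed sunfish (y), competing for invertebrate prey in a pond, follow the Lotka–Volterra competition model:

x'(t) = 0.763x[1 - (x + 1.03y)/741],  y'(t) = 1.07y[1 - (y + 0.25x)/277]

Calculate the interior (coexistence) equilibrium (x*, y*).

x* ≈ 614, y* ≈ 124

Setting both brackets to zero gives the nullclines x + 1.03y = 741 and 0.25x + y = 277.
Substituting y = 277 - 0.25x into the first: x(1 - 1.03·0.25) = 741 - 1.03·277.
So x* = 456/0.742 = 614, and then y* = 277 - 0.25·614 = 124.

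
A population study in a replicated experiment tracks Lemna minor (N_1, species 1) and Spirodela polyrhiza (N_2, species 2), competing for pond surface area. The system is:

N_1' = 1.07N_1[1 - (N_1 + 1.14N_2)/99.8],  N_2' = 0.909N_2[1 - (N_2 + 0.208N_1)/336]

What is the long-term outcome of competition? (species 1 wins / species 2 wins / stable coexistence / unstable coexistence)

species 2 excludes species 1

Compare the nullcline intercepts: K1/α12 = 99.8/1.14 = 87.5 < K2 = 336; K2/α21 = 336/0.208 = 1620 > K1 = 99.8.
Since the inequalities point opposite ways, species 2 can invade but species 1 cannot.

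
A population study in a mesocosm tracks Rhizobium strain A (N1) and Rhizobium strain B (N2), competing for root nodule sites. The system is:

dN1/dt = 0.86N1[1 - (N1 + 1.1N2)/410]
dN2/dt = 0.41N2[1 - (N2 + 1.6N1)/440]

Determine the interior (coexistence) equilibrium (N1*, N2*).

Setting both brackets to zero gives the nullclines N1 + 1.1N2 = 410 and 1.6N1 + N2 = 440.
Substituting N2 = 440 - 1.6N1 into the first: N1(1 - 1.1·1.6) = 410 - 1.1·440.
So N1* = -74/-0.76 = 97.4, and then N2* = 440 - 1.6·97.4 = 284.

N1* ≈ 97.4, N2* ≈ 284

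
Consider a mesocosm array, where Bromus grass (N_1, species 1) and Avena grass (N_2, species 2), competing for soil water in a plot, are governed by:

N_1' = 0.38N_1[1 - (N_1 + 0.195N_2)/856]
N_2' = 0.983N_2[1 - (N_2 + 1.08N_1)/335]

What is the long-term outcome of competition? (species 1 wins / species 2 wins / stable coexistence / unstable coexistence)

Compare the nullcline intercepts: K1/α12 = 856/0.195 = 4390 > K2 = 335; K2/α21 = 335/1.08 = 310 < K1 = 856.
Since the inequalities point opposite ways, species 1 can invade but species 2 cannot.

species 1 excludes species 2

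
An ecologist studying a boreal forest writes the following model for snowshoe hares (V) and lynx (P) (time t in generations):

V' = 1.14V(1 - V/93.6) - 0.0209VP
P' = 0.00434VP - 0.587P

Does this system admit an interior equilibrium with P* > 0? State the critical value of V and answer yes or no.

Threshold V = 135; K < 135, so no, the predator goes extinct.

The predator equation gives dP/dt > 0 only when V > 0.587/0.00434 = 135.
Without the predator, V → K = 93.6. Since 93.6 < 135, the predator cannot invade.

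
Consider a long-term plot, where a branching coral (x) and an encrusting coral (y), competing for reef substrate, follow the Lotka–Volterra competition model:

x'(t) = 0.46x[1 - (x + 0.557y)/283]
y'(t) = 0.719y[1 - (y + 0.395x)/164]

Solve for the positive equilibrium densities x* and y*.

x* ≈ 246, y* ≈ 66.9

Setting both brackets to zero gives the nullclines x + 0.557y = 283 and 0.395x + y = 164.
Substituting y = 164 - 0.395x into the first: x(1 - 0.557·0.395) = 283 - 0.557·164.
So x* = 192/0.78 = 246, and then y* = 164 - 0.395·246 = 66.9.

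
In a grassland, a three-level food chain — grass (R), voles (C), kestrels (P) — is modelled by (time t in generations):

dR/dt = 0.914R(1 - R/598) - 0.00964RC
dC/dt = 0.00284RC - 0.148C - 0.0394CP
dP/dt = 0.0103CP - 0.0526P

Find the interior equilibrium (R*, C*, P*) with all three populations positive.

R* ≈ 566, C* ≈ 5.11, P* ≈ 37

From dP/dt = 0: 0.0103C* = 0.0526, so C* = 5.11.
From dR/dt = 0: 0.914(1 - R*/598) = 0.00964·5.11, giving R* = 598·(1 - 0.0539) = 566.
From dC/dt = 0: 0.00284·566 - 0.148 = 0.0394P*, so P* = 1.46/0.0394 = 37.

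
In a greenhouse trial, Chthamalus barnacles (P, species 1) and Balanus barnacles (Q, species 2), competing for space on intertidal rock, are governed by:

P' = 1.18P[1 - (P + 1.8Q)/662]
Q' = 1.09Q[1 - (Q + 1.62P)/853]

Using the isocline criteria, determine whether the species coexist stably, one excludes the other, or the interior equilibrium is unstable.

unstable coexistence (outcome depends on initial conditions)

Compare the nullcline intercepts: K1/α12 = 662/1.8 = 368 < K2 = 853; K2/α21 = 853/1.62 = 527 < K1 = 662.
Since both are reversed, neither can invade when rare; the interior point is a saddle.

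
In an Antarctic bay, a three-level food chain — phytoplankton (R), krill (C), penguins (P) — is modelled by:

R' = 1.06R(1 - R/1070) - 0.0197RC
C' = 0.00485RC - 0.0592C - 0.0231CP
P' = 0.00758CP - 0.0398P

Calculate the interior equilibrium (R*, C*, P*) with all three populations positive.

From dP/dt = 0: 0.00758C* = 0.0398, so C* = 5.25.
From dR/dt = 0: 1.06(1 - R*/1070) = 0.0197·5.25, giving R* = 1070·(1 - 0.0976) = 966.
From dC/dt = 0: 0.00485·966 - 0.0592 = 0.0231P*, so P* = 4.62/0.0231 = 200.

R* ≈ 966, C* ≈ 5.25, P* ≈ 200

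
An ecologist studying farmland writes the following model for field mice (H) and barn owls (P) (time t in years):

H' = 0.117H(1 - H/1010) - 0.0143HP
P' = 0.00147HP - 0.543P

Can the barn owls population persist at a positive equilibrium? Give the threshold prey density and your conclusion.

Threshold H = 369; K > 369, so yes, the predator persists.

The predator equation gives dP/dt > 0 only when H > 0.543/0.00147 = 369.
Without the predator, H → K = 1010. Since 1010 > 369, the predator can invade and persist.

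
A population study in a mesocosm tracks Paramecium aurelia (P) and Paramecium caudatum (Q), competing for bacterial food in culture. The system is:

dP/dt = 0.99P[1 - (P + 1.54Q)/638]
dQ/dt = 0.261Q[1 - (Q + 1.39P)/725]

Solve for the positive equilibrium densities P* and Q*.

Setting both brackets to zero gives the nullclines P + 1.54Q = 638 and 1.39P + Q = 725.
Substituting Q = 725 - 1.39P into the first: P(1 - 1.54·1.39) = 638 - 1.54·725.
So P* = -478/-1.14 = 420, and then Q* = 725 - 1.39·420 = 142.

P* ≈ 420, Q* ≈ 142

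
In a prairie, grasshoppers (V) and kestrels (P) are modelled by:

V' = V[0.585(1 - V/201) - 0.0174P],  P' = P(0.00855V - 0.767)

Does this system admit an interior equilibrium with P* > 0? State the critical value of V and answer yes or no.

The predator equation gives dP/dt > 0 only when V > 0.767/0.00855 = 89.7.
Without the predator, V → K = 201. Since 201 > 89.7, the predator can invade and persist.

Threshold V = 89.7; K > 89.7, so yes, the predator persists.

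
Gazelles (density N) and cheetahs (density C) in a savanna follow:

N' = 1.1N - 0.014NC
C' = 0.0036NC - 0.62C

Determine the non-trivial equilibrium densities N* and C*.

Set dC/dt = 0 with C > 0: 0.0036N - 0.62 = 0, so N* = 0.62/0.0036 = 172.
Set dN/dt = 0 with N > 0: 1.1 - 0.014C = 0, so C* = 1.1/0.014 = 78.6.

N* ≈ 172, C* ≈ 78.6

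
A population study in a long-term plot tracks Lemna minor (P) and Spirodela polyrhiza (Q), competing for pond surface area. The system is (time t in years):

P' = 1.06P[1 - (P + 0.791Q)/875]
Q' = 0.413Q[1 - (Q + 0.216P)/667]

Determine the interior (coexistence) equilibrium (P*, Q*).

Setting both brackets to zero gives the nullclines P + 0.791Q = 875 and 0.216P + Q = 667.
Substituting Q = 667 - 0.216P into the first: P(1 - 0.791·0.216) = 875 - 0.791·667.
So P* = 347/0.829 = 419, and then Q* = 667 - 0.216·419 = 576.

P* ≈ 419, Q* ≈ 576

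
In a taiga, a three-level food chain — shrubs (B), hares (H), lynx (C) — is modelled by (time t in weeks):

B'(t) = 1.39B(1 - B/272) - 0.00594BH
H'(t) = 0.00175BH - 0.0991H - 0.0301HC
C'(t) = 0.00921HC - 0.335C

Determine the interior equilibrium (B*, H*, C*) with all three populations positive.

From dC/dt = 0: 0.00921H* = 0.335, so H* = 36.4.
From dB/dt = 0: 1.39(1 - B*/272) = 0.00594·36.4, giving B* = 272·(1 - 0.155) = 230.
From dH/dt = 0: 0.00175·230 - 0.0991 = 0.0301C*, so C* = 0.303/0.0301 = 10.1.

B* ≈ 230, H* ≈ 36.4, C* ≈ 10.1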